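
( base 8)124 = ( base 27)33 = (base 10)84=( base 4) 1110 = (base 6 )220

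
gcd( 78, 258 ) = 6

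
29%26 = 3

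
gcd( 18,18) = 18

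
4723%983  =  791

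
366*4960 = 1815360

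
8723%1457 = 1438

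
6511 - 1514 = 4997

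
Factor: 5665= 5^1*11^1*103^1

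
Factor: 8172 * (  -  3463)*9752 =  - 275978050272 = -2^5*3^2 *23^1*53^1*227^1* 3463^1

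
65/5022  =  65/5022=0.01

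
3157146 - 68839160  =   - 65682014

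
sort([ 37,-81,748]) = [-81,37,748]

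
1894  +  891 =2785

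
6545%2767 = 1011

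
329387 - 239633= 89754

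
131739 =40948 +90791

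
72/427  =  72/427 = 0.17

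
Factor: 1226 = 2^1*613^1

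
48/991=48/991 = 0.05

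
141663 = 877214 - 735551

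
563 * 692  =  389596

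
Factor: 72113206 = 2^1 * 11^1*467^1*7019^1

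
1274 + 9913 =11187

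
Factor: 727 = 727^1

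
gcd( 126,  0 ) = 126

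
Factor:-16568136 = -2^3 * 3^2*13^1*31^1*571^1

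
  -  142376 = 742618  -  884994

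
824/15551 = 824/15551=0.05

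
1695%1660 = 35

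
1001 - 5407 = -4406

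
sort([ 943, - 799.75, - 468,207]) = [ - 799.75,  -  468,207, 943 ]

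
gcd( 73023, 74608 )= 1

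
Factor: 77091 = 3^1*7^1*3671^1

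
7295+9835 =17130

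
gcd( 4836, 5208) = 372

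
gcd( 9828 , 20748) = 1092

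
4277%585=182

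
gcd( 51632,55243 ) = 1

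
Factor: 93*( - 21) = - 3^2*7^1*31^1 = -  1953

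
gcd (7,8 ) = 1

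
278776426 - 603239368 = - 324462942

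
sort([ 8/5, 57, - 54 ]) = [ - 54,8/5, 57]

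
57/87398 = 57/87398 = 0.00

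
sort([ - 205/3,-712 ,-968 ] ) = [  -  968,-712, - 205/3]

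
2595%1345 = 1250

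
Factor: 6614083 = 7^1*37^1*25537^1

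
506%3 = 2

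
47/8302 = 47/8302 = 0.01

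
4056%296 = 208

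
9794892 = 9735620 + 59272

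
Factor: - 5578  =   - 2^1*2789^1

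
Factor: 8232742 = 2^1*7^1*59^1 * 9967^1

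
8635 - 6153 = 2482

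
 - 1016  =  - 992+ - 24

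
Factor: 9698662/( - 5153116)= - 2^ ( - 1)*37^1*509^ ( - 1)*2531^( - 1)*131063^1  =  - 4849331/2576558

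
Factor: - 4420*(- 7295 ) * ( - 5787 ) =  - 186595449300 =- 2^2*3^2*5^2*13^1*17^1*643^1*1459^1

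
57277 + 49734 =107011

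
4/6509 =4/6509  =  0.00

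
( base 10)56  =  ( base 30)1Q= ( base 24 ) 28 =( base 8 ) 70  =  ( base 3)2002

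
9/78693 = 3/26231 = 0.00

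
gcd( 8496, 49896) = 72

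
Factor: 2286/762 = 3^1 = 3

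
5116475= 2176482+2939993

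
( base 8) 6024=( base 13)153B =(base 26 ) 4eo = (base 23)5JA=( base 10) 3092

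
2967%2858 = 109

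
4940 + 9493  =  14433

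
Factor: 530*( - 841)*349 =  - 2^1* 5^1*29^2*53^1*349^1 =- 155559770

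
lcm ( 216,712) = 19224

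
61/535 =61/535 = 0.11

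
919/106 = 8 + 71/106 = 8.67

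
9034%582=304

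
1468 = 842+626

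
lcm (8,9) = 72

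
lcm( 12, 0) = 0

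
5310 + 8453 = 13763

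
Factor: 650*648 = 2^4*3^4*5^2*13^1 = 421200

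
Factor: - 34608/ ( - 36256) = 2^ ( - 1) * 3^1*7^1*11^(  -  1)  =  21/22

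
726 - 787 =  - 61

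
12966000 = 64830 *200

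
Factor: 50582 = 2^1*7^1*3613^1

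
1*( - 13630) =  - 13630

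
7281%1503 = 1269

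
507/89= 507/89 = 5.70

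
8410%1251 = 904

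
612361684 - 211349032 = 401012652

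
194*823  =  159662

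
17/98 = 17/98 = 0.17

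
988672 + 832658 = 1821330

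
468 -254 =214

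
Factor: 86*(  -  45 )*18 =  -2^2*3^4*5^1 *43^1= -  69660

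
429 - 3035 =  - 2606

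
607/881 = 607/881 =0.69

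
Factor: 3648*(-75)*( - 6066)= 1659657600 = 2^7*3^4 *5^2*19^1*337^1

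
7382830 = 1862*3965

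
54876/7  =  7839 + 3/7= 7839.43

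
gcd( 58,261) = 29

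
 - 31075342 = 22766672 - 53842014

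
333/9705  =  111/3235 = 0.03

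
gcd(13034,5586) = 1862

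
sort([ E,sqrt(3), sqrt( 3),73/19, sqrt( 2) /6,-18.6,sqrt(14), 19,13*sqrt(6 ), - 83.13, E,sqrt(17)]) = [-83.13,- 18.6, sqrt( 2) /6,sqrt (3 ),sqrt(3),E, E,sqrt(14),73/19,sqrt(17 ),19,13*sqrt(6)]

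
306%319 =306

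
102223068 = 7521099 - -94701969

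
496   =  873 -377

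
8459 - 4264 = 4195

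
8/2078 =4/1039  =  0.00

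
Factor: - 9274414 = - 2^1*499^1*9293^1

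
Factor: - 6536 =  - 2^3*19^1*43^1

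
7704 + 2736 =10440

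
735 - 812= - 77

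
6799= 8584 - 1785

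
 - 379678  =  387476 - 767154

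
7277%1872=1661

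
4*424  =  1696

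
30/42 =5/7 = 0.71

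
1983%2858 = 1983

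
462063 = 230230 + 231833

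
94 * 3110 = 292340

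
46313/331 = 46313/331=139.92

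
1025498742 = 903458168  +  122040574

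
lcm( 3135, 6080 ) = 200640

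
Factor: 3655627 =3655627^1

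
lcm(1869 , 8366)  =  175686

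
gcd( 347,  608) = 1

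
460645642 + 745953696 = 1206599338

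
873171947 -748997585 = 124174362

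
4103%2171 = 1932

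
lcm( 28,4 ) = 28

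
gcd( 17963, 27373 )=1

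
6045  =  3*2015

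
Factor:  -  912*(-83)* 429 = 32473584 = 2^4*3^2*11^1*13^1*19^1*83^1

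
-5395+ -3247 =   -  8642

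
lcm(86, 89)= 7654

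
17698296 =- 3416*(-5181)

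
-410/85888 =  - 205/42944 = -0.00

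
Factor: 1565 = 5^1 *313^1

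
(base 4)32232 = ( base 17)347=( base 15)42c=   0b1110101110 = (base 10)942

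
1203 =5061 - 3858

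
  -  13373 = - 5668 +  - 7705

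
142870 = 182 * 785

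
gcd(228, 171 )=57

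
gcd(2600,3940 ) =20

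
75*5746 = 430950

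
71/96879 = 71/96879 = 0.00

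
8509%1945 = 729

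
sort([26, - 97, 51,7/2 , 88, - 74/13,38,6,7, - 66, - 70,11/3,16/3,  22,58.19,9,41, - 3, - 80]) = [ - 97,-80,-70, - 66, - 74/13, - 3,7/2,11/3,16/3,  6, 7,9,22,26,38,41,51,58.19,88]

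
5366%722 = 312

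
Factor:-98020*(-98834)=9687708680 = 2^3*5^1  *  13^2*29^1*49417^1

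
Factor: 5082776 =2^3*635347^1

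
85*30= 2550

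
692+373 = 1065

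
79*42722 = 3375038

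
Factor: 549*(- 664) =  - 364536 = - 2^3*3^2 * 61^1*83^1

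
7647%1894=71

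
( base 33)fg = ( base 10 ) 511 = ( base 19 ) 17H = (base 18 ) 1A7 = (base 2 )111111111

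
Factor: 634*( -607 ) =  - 2^1 * 317^1*607^1 = - 384838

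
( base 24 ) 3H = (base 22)41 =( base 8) 131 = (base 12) 75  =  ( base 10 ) 89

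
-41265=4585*( - 9 )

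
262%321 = 262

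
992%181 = 87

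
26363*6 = 158178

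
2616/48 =54 + 1/2 = 54.50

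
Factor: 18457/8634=2^( - 1 )*3^( -1) * 1439^(  -  1)*18457^1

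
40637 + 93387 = 134024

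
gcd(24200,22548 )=4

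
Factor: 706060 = 2^2*5^1*43^1*821^1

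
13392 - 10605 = 2787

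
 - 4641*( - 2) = 9282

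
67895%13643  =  13323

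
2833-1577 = 1256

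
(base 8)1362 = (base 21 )1EJ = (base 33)MS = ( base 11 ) 626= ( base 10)754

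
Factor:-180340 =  - 2^2*5^1 * 71^1*127^1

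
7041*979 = 6893139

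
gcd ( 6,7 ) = 1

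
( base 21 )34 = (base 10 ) 67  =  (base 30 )27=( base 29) 29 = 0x43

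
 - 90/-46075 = 18/9215 = 0.00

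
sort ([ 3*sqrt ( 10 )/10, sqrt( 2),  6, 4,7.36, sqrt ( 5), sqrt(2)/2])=[ sqrt( 2 )/2, 3*sqrt(10 )/10,sqrt( 2), sqrt (5 ), 4,  6, 7.36 ]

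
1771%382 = 243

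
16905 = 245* 69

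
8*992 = 7936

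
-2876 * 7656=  - 22018656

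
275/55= 5=5.00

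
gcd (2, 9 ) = 1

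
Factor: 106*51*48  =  2^5*3^2 * 17^1*53^1 = 259488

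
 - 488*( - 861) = 420168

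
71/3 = 71/3= 23.67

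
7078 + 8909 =15987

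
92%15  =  2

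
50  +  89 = 139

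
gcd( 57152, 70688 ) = 1504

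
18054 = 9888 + 8166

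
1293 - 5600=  - 4307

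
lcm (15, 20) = 60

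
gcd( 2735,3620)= 5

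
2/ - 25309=  -  2/25309 = - 0.00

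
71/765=71/765= 0.09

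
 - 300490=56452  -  356942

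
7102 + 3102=10204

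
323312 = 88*3674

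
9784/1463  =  6+ 1006/1463= 6.69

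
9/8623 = 9/8623 = 0.00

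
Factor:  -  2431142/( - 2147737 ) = 2^1 * 7^1*211^1*823^1*2147737^ (-1 ) 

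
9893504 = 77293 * 128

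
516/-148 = - 129/37=-3.49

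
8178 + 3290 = 11468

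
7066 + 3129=10195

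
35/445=7/89 = 0.08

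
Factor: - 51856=  -  2^4*7^1*463^1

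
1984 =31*64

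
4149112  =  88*47149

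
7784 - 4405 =3379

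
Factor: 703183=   13^1*54091^1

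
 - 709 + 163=- 546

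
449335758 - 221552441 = 227783317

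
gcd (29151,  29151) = 29151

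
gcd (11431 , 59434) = 1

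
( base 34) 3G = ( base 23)53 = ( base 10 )118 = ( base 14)86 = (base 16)76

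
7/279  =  7/279 =0.03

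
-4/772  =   - 1 + 192/193 = -  0.01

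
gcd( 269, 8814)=1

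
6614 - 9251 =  - 2637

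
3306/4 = 826+1/2 = 826.50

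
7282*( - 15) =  - 109230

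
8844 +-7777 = 1067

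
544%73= 33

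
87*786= 68382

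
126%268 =126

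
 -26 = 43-69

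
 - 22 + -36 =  - 58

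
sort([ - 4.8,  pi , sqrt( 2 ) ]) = [- 4.8,sqrt ( 2), pi]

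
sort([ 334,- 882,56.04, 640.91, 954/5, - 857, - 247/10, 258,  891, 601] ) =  [ - 882, - 857, - 247/10, 56.04, 954/5, 258, 334,601, 640.91, 891]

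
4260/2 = 2130 = 2130.00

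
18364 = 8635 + 9729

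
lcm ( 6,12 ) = 12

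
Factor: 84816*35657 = 3024284112 = 2^4*3^2*19^1*31^1*181^1 * 197^1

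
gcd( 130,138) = 2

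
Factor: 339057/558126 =373/614 = 2^( - 1) * 307^ ( -1)*373^1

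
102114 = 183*558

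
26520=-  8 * ( - 3315) 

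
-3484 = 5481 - 8965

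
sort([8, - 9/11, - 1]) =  [ - 1, - 9/11,8 ] 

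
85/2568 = 85/2568 = 0.03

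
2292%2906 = 2292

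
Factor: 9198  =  2^1*3^2*7^1*73^1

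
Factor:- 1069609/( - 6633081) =3^(-2)* 7^(  -  2)*13^( - 2 )*89^ (-1)*1069609^1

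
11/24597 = 11/24597 = 0.00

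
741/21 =35 + 2/7 =35.29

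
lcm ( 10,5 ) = 10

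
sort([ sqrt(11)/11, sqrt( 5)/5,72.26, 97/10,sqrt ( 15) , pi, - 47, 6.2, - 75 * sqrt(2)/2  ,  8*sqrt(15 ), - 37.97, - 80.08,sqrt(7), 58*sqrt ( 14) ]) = [-80.08, - 75*sqrt( 2)/2 , - 47, - 37.97, sqrt( 11)/11, sqrt( 5 ) /5,sqrt(7 ), pi,sqrt(15), 6.2, 97/10,8*sqrt(15),72.26,  58*sqrt(14) ] 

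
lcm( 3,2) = 6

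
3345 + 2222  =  5567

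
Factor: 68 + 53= 121 = 11^2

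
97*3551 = 344447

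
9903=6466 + 3437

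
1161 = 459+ 702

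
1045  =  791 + 254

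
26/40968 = 13/20484  =  0.00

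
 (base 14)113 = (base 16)d5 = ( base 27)7O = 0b11010101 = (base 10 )213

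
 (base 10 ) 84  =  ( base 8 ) 124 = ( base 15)59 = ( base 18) 4c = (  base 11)77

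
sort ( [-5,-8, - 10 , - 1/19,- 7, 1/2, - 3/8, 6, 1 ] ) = [ - 10, - 8,  -  7, - 5 , - 3/8, - 1/19, 1/2, 1, 6] 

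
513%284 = 229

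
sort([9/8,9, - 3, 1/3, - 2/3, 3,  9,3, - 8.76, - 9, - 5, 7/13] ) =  [ - 9,-8.76,-5,-3, - 2/3,1/3, 7/13, 9/8,3,3, 9, 9 ]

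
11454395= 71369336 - 59914941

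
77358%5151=93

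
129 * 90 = 11610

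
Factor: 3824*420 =1606080=2^6*3^1*5^1*7^1*239^1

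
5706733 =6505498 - 798765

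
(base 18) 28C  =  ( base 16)324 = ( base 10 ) 804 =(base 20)204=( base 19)246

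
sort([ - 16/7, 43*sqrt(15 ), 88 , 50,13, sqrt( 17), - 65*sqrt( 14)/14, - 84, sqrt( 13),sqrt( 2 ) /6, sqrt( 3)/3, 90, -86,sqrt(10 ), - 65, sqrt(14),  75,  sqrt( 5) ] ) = [-86,-84, - 65, - 65 * sqrt( 14)/14, - 16/7, sqrt( 2) /6, sqrt(3 )/3, sqrt( 5), sqrt(10),sqrt( 13),sqrt(14 ),sqrt(17 ),  13, 50, 75, 88, 90 , 43*sqrt( 15 ) ]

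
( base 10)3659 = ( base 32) 3IB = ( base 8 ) 7113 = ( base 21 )865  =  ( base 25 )5L9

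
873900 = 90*9710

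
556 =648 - 92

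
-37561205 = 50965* ( - 737 )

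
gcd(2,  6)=2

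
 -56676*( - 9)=510084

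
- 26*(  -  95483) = 2482558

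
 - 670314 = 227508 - 897822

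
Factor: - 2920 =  - 2^3*5^1 *73^1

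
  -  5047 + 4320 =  - 727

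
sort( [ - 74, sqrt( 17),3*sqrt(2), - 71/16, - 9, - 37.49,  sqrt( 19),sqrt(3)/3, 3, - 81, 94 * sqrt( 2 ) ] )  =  [ - 81 , - 74, - 37.49, - 9, - 71/16, sqrt(3 ) /3,3,sqrt( 17 ), 3 * sqrt(2), sqrt( 19),94 * sqrt( 2)]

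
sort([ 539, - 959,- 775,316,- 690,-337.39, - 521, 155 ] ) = [ - 959,-775, - 690,- 521,-337.39, 155 , 316,  539]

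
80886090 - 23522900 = 57363190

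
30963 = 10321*3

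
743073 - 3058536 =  - 2315463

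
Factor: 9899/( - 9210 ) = - 2^( - 1 )  *  3^(-1)*5^( -1) * 19^1*307^ ( - 1) * 521^1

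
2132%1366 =766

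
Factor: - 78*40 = -3120  =  - 2^4*3^1*5^1*13^1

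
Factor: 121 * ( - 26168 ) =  - 2^3* 11^2*3271^1=-3166328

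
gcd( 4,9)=1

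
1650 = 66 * 25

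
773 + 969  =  1742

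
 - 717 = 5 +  - 722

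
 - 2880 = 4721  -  7601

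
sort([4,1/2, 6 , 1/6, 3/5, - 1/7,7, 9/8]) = [ - 1/7, 1/6, 1/2, 3/5,9/8 , 4, 6, 7]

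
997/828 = 997/828 = 1.20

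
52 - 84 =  - 32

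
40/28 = 10/7=1.43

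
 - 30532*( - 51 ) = 1557132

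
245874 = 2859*86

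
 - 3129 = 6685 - 9814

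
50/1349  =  50/1349 = 0.04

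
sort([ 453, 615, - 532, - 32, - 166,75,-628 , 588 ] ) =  [ - 628, - 532, - 166, - 32,75,453, 588, 615 ] 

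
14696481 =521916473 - 507219992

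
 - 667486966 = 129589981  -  797076947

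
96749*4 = 386996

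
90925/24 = 3788 + 13/24=   3788.54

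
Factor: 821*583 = 478643 = 11^1*53^1*821^1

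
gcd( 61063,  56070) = 1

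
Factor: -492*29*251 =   -  2^2*3^1 * 29^1*41^1*251^1 = - 3581268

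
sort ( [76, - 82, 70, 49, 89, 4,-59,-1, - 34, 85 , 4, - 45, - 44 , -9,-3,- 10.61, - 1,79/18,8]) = [ - 82, - 59, - 45, - 44,-34, - 10.61, - 9, - 3, - 1, - 1,  4,4, 79/18,8 , 49, 70,76,85, 89]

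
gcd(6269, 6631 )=1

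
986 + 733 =1719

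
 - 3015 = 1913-4928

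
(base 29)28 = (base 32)22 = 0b1000010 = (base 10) 66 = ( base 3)2110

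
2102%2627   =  2102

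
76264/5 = 15252 + 4/5 = 15252.80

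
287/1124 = 287/1124 = 0.26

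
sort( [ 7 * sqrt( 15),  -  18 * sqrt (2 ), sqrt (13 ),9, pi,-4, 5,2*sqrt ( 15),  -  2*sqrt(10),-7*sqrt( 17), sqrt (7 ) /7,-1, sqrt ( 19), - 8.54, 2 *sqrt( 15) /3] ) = [ -7*sqrt( 17 ), -18*sqrt(2 ),  -  8.54, - 2*sqrt(10),  -  4, - 1,sqrt ( 7)/7,2*sqrt( 15 )/3, pi, sqrt(13), sqrt( 19 ), 5, 2*sqrt( 15 ), 9 , 7*sqrt ( 15 )] 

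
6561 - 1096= 5465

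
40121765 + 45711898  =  85833663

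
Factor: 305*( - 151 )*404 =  - 2^2*5^1*61^1*101^1*151^1 = - 18606220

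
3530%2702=828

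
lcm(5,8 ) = 40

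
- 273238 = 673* ( - 406)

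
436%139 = 19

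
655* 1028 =673340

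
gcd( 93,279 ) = 93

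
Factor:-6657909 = - 3^1 * 307^1 * 7229^1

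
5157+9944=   15101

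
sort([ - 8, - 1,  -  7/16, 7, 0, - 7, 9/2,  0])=[ - 8, - 7,  -  1, - 7/16 , 0  ,  0,9/2, 7]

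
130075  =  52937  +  77138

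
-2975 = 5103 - 8078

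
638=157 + 481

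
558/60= 9 + 3/10= 9.30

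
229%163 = 66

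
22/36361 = 22/36361 =0.00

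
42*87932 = 3693144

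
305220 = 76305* 4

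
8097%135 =132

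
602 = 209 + 393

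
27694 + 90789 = 118483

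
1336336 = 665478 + 670858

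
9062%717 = 458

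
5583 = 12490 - 6907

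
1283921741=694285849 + 589635892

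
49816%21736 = 6344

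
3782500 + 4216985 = 7999485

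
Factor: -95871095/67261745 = -19174219/13452349  =  - 37^ ( - 1) *463^1*41413^1*363577^ ( - 1 ) 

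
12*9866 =118392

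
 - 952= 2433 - 3385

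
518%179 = 160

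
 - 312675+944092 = 631417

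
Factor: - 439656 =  - 2^3*3^1*7^1 * 2617^1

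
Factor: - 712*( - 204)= 145248 = 2^5 * 3^1*17^1*89^1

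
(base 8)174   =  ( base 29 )48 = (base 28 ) 4c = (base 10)124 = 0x7C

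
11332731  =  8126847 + 3205884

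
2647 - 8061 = -5414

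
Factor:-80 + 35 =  - 45 = - 3^2 * 5^1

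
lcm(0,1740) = 0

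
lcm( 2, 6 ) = 6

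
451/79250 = 451/79250 = 0.01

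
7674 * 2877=22078098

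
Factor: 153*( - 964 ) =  - 2^2* 3^2*17^1 *241^1 = - 147492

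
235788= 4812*49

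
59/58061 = 59/58061 = 0.00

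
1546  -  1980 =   -  434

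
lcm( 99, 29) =2871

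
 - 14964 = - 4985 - 9979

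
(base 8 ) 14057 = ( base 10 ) 6191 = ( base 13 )2A83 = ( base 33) 5mk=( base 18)111H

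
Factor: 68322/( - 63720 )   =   - 2^( - 2 )*3^ (-2)*5^( - 1)*193^1=- 193/180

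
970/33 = 29 + 13/33 = 29.39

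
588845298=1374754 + 587470544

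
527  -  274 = 253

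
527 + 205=732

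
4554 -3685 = 869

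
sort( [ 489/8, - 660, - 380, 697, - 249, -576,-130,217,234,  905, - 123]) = [ - 660,- 576, - 380, - 249,-130, - 123,489/8, 217,  234,  697,905]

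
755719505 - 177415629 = 578303876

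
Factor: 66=2^1*3^1  *  11^1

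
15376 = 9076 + 6300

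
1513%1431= 82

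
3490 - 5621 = - 2131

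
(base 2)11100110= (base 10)230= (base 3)22112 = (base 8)346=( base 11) 19a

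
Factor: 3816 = 2^3*3^2*53^1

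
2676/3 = 892   =  892.00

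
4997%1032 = 869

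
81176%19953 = 1364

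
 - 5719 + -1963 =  - 7682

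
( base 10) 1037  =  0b10000001101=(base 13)61A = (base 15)492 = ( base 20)2BH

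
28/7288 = 7/1822 = 0.00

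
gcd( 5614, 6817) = 401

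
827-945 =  - 118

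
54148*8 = 433184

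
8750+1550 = 10300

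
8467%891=448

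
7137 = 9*793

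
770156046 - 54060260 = 716095786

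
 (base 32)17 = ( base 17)25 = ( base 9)43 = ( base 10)39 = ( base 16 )27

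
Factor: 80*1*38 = 2^5*5^1*19^1 = 3040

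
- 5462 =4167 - 9629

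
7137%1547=949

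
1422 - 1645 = -223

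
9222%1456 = 486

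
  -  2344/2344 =-1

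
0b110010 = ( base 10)50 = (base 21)28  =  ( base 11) 46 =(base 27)1N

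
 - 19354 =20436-39790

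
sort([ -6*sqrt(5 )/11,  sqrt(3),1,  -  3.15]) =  [-3.15, - 6 * sqrt( 5 ) /11,1, sqrt(3 ) ]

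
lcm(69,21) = 483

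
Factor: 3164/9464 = 2^(-1)* 13^ ( - 2 )*113^1 =113/338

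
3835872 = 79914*48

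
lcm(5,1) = 5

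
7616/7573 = 7616/7573 = 1.01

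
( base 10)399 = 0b110001111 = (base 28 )e7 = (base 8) 617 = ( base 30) d9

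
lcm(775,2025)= 62775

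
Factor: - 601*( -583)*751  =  11^1*53^1*601^1*751^1 =263137633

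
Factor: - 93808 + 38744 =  - 55064 = - 2^3 * 6883^1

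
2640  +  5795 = 8435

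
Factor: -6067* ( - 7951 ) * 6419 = 309644324423= 7^2*131^1 *6067^1 * 7951^1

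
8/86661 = 8/86661 = 0.00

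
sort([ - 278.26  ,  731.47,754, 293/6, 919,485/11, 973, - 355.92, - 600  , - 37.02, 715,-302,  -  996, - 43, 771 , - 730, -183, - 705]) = [  -  996 , - 730, - 705, - 600, - 355.92,-302, - 278.26, - 183, - 43, - 37.02,485/11,  293/6,  715,731.47 , 754,771, 919,973] 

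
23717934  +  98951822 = 122669756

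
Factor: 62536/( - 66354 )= - 2^2*3^(-1 )*7817^1*11059^( - 1)=- 31268/33177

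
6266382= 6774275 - 507893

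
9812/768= 2453/192 = 12.78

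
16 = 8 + 8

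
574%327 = 247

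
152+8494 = 8646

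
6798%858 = 792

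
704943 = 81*8703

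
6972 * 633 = 4413276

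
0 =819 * 0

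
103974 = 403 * 258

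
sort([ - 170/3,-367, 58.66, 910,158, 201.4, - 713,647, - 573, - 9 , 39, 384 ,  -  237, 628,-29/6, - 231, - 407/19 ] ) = [ - 713,  -  573, -367, - 237,- 231, - 170/3, - 407/19, - 9, -29/6, 39, 58.66,158, 201.4, 384, 628,647, 910]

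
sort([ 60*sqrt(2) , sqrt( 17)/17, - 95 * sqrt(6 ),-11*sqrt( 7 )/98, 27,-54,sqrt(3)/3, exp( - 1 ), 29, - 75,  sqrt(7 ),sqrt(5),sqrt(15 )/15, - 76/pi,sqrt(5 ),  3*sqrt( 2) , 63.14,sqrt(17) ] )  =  [ - 95* sqrt(6 ), - 75,  -  54,-76/pi, - 11*sqrt(7 )/98,sqrt( 17)/17,sqrt( 15)/15,exp( - 1),sqrt( 3) /3,sqrt(5),  sqrt( 5 ),sqrt( 7),sqrt(  17 ),3 * sqrt( 2),27, 29,63.14,60 * sqrt(2) ] 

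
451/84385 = 451/84385 = 0.01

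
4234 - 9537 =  - 5303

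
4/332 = 1/83 = 0.01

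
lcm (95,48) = 4560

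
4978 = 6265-1287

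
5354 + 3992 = 9346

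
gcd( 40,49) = 1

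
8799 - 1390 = 7409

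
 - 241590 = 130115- 371705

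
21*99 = 2079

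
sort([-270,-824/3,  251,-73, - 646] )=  [ - 646 , - 824/3,  -  270,-73,251]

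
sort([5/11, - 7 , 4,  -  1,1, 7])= [ - 7,-1, 5/11,1, 4, 7]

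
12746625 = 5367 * 2375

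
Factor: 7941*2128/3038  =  1207032/217= 2^3*3^1*7^(-1)*19^1 * 31^( - 1 )*2647^1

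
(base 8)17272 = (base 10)7866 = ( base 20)JD6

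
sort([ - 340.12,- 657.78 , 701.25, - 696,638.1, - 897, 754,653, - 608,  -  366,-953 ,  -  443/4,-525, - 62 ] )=[ - 953, - 897,-696, - 657.78,  -  608, - 525, - 366,-340.12, - 443/4,-62,638.1,653,  701.25,754]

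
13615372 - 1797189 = 11818183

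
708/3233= 708/3233  =  0.22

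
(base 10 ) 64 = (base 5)224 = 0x40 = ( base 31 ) 22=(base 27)2A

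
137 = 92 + 45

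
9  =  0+9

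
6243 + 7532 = 13775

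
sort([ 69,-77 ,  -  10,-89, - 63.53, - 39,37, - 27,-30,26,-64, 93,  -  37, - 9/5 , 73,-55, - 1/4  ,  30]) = [ - 89,-77,-64, - 63.53, - 55 , - 39, - 37, - 30,  -  27 , - 10, - 9/5,-1/4 , 26 , 30 , 37, 69 , 73,93] 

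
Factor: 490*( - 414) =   -  202860 = - 2^2*3^2*5^1*7^2*23^1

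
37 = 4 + 33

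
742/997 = 742/997 = 0.74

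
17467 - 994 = 16473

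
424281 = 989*429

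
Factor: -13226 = - 2^1*17^1*389^1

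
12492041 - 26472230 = -13980189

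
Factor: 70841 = 70841^1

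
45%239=45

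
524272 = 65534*8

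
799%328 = 143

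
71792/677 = 71792/677= 106.04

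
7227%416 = 155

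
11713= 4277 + 7436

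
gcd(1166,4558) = 106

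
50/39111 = 50/39111= 0.00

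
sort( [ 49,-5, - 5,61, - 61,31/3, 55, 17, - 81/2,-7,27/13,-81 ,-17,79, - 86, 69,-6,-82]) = [ -86,-82, - 81 ,-61,-81/2,  -  17, - 7,- 6, - 5, - 5, 27/13 , 31/3,  17,  49, 55 , 61, 69, 79]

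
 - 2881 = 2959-5840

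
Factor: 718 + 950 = 1668 = 2^2*3^1 *139^1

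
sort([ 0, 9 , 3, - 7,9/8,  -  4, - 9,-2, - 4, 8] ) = [ - 9, - 7, - 4,- 4 , - 2, 0,9/8, 3,8,9]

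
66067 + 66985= 133052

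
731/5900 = 731/5900 = 0.12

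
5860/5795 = 1 + 13/1159 = 1.01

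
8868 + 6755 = 15623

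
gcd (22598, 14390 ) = 2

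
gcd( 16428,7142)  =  2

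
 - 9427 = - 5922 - 3505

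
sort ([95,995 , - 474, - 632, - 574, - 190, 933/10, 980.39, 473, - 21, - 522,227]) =[ - 632, - 574, - 522, - 474,-190, - 21, 933/10, 95,227,473, 980.39, 995]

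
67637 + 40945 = 108582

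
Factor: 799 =17^1*47^1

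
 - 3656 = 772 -4428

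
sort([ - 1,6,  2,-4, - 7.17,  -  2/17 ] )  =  [-7.17,-4,-1, - 2/17, 2,  6 ] 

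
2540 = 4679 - 2139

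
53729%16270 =4919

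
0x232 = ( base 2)1000110010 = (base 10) 562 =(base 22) 13C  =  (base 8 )1062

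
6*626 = 3756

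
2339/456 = 2339/456 = 5.13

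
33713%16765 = 183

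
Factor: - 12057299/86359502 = - 2^( -1)*59^1*204361^1 *43179751^( - 1)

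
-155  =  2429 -2584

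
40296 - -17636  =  57932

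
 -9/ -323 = 9/323  =  0.03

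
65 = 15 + 50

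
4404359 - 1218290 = 3186069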